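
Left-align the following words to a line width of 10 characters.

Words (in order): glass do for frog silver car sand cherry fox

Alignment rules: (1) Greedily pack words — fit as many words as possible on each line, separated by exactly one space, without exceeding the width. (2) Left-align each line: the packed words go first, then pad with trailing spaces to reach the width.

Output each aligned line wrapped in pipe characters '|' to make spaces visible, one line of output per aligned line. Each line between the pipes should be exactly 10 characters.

Line 1: ['glass', 'do'] (min_width=8, slack=2)
Line 2: ['for', 'frog'] (min_width=8, slack=2)
Line 3: ['silver', 'car'] (min_width=10, slack=0)
Line 4: ['sand'] (min_width=4, slack=6)
Line 5: ['cherry', 'fox'] (min_width=10, slack=0)

Answer: |glass do  |
|for frog  |
|silver car|
|sand      |
|cherry fox|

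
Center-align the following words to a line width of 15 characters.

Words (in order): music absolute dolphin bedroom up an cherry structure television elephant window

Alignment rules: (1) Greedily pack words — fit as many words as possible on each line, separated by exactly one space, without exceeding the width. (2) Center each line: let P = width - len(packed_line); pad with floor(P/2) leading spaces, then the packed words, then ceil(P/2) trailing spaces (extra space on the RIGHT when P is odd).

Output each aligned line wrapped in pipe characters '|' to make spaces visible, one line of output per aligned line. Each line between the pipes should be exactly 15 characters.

Line 1: ['music', 'absolute'] (min_width=14, slack=1)
Line 2: ['dolphin', 'bedroom'] (min_width=15, slack=0)
Line 3: ['up', 'an', 'cherry'] (min_width=12, slack=3)
Line 4: ['structure'] (min_width=9, slack=6)
Line 5: ['television'] (min_width=10, slack=5)
Line 6: ['elephant', 'window'] (min_width=15, slack=0)

Answer: |music absolute |
|dolphin bedroom|
| up an cherry  |
|   structure   |
|  television   |
|elephant window|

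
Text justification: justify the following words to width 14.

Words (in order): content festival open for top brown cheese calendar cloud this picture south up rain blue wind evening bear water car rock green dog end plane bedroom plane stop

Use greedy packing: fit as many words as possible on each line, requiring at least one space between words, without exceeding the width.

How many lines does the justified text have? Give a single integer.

Answer: 13

Derivation:
Line 1: ['content'] (min_width=7, slack=7)
Line 2: ['festival', 'open'] (min_width=13, slack=1)
Line 3: ['for', 'top', 'brown'] (min_width=13, slack=1)
Line 4: ['cheese'] (min_width=6, slack=8)
Line 5: ['calendar', 'cloud'] (min_width=14, slack=0)
Line 6: ['this', 'picture'] (min_width=12, slack=2)
Line 7: ['south', 'up', 'rain'] (min_width=13, slack=1)
Line 8: ['blue', 'wind'] (min_width=9, slack=5)
Line 9: ['evening', 'bear'] (min_width=12, slack=2)
Line 10: ['water', 'car', 'rock'] (min_width=14, slack=0)
Line 11: ['green', 'dog', 'end'] (min_width=13, slack=1)
Line 12: ['plane', 'bedroom'] (min_width=13, slack=1)
Line 13: ['plane', 'stop'] (min_width=10, slack=4)
Total lines: 13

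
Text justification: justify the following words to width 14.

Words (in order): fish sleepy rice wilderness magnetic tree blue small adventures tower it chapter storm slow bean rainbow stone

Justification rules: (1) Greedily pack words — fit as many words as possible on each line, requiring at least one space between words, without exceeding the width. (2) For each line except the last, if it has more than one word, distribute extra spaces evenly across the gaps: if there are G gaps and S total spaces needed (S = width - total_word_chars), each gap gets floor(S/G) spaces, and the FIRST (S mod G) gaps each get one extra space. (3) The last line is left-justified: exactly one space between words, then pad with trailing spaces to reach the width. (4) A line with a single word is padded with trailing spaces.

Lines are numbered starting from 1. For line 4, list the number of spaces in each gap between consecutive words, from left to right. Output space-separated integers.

Answer: 2

Derivation:
Line 1: ['fish', 'sleepy'] (min_width=11, slack=3)
Line 2: ['rice'] (min_width=4, slack=10)
Line 3: ['wilderness'] (min_width=10, slack=4)
Line 4: ['magnetic', 'tree'] (min_width=13, slack=1)
Line 5: ['blue', 'small'] (min_width=10, slack=4)
Line 6: ['adventures'] (min_width=10, slack=4)
Line 7: ['tower', 'it'] (min_width=8, slack=6)
Line 8: ['chapter', 'storm'] (min_width=13, slack=1)
Line 9: ['slow', 'bean'] (min_width=9, slack=5)
Line 10: ['rainbow', 'stone'] (min_width=13, slack=1)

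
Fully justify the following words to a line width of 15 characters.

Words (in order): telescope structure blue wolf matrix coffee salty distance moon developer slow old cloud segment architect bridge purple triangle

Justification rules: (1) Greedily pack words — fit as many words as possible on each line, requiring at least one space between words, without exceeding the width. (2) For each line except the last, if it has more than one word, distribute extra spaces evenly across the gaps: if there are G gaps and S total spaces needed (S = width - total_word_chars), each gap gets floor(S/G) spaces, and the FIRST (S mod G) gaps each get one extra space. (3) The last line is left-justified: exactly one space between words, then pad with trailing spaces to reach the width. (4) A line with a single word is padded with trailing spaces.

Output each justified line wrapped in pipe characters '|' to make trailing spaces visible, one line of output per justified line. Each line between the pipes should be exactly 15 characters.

Line 1: ['telescope'] (min_width=9, slack=6)
Line 2: ['structure', 'blue'] (min_width=14, slack=1)
Line 3: ['wolf', 'matrix'] (min_width=11, slack=4)
Line 4: ['coffee', 'salty'] (min_width=12, slack=3)
Line 5: ['distance', 'moon'] (min_width=13, slack=2)
Line 6: ['developer', 'slow'] (min_width=14, slack=1)
Line 7: ['old', 'cloud'] (min_width=9, slack=6)
Line 8: ['segment'] (min_width=7, slack=8)
Line 9: ['architect'] (min_width=9, slack=6)
Line 10: ['bridge', 'purple'] (min_width=13, slack=2)
Line 11: ['triangle'] (min_width=8, slack=7)

Answer: |telescope      |
|structure  blue|
|wolf     matrix|
|coffee    salty|
|distance   moon|
|developer  slow|
|old       cloud|
|segment        |
|architect      |
|bridge   purple|
|triangle       |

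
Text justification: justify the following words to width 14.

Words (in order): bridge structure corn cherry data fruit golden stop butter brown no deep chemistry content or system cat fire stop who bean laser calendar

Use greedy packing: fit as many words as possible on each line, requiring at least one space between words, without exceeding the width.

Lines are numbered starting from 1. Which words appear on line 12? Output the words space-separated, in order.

Answer: calendar

Derivation:
Line 1: ['bridge'] (min_width=6, slack=8)
Line 2: ['structure', 'corn'] (min_width=14, slack=0)
Line 3: ['cherry', 'data'] (min_width=11, slack=3)
Line 4: ['fruit', 'golden'] (min_width=12, slack=2)
Line 5: ['stop', 'butter'] (min_width=11, slack=3)
Line 6: ['brown', 'no', 'deep'] (min_width=13, slack=1)
Line 7: ['chemistry'] (min_width=9, slack=5)
Line 8: ['content', 'or'] (min_width=10, slack=4)
Line 9: ['system', 'cat'] (min_width=10, slack=4)
Line 10: ['fire', 'stop', 'who'] (min_width=13, slack=1)
Line 11: ['bean', 'laser'] (min_width=10, slack=4)
Line 12: ['calendar'] (min_width=8, slack=6)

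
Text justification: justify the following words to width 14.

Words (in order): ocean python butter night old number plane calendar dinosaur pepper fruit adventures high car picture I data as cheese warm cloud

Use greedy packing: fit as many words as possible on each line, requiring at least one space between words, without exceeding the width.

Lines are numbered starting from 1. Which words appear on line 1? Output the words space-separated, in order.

Answer: ocean python

Derivation:
Line 1: ['ocean', 'python'] (min_width=12, slack=2)
Line 2: ['butter', 'night'] (min_width=12, slack=2)
Line 3: ['old', 'number'] (min_width=10, slack=4)
Line 4: ['plane', 'calendar'] (min_width=14, slack=0)
Line 5: ['dinosaur'] (min_width=8, slack=6)
Line 6: ['pepper', 'fruit'] (min_width=12, slack=2)
Line 7: ['adventures'] (min_width=10, slack=4)
Line 8: ['high', 'car'] (min_width=8, slack=6)
Line 9: ['picture', 'I', 'data'] (min_width=14, slack=0)
Line 10: ['as', 'cheese', 'warm'] (min_width=14, slack=0)
Line 11: ['cloud'] (min_width=5, slack=9)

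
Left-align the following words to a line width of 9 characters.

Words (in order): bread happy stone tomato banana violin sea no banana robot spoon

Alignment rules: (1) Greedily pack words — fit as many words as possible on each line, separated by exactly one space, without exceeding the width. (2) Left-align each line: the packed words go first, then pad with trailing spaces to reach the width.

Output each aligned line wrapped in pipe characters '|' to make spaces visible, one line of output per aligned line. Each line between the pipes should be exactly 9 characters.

Line 1: ['bread'] (min_width=5, slack=4)
Line 2: ['happy'] (min_width=5, slack=4)
Line 3: ['stone'] (min_width=5, slack=4)
Line 4: ['tomato'] (min_width=6, slack=3)
Line 5: ['banana'] (min_width=6, slack=3)
Line 6: ['violin'] (min_width=6, slack=3)
Line 7: ['sea', 'no'] (min_width=6, slack=3)
Line 8: ['banana'] (min_width=6, slack=3)
Line 9: ['robot'] (min_width=5, slack=4)
Line 10: ['spoon'] (min_width=5, slack=4)

Answer: |bread    |
|happy    |
|stone    |
|tomato   |
|banana   |
|violin   |
|sea no   |
|banana   |
|robot    |
|spoon    |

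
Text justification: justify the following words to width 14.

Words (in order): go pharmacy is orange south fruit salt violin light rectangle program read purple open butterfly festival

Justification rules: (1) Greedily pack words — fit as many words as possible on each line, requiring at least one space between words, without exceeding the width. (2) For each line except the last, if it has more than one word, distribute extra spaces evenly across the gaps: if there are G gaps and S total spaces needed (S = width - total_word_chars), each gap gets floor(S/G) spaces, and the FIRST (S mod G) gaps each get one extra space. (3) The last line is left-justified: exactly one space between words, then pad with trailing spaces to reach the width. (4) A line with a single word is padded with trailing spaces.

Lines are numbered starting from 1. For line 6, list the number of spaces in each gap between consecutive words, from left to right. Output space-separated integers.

Answer: 3

Derivation:
Line 1: ['go', 'pharmacy', 'is'] (min_width=14, slack=0)
Line 2: ['orange', 'south'] (min_width=12, slack=2)
Line 3: ['fruit', 'salt'] (min_width=10, slack=4)
Line 4: ['violin', 'light'] (min_width=12, slack=2)
Line 5: ['rectangle'] (min_width=9, slack=5)
Line 6: ['program', 'read'] (min_width=12, slack=2)
Line 7: ['purple', 'open'] (min_width=11, slack=3)
Line 8: ['butterfly'] (min_width=9, slack=5)
Line 9: ['festival'] (min_width=8, slack=6)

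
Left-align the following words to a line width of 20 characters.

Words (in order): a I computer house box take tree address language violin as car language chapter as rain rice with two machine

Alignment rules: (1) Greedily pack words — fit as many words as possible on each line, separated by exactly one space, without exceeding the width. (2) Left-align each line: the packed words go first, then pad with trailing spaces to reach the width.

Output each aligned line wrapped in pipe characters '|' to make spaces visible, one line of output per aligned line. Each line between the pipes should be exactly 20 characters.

Answer: |a I computer house  |
|box take tree       |
|address language    |
|violin as car       |
|language chapter as |
|rain rice with two  |
|machine             |

Derivation:
Line 1: ['a', 'I', 'computer', 'house'] (min_width=18, slack=2)
Line 2: ['box', 'take', 'tree'] (min_width=13, slack=7)
Line 3: ['address', 'language'] (min_width=16, slack=4)
Line 4: ['violin', 'as', 'car'] (min_width=13, slack=7)
Line 5: ['language', 'chapter', 'as'] (min_width=19, slack=1)
Line 6: ['rain', 'rice', 'with', 'two'] (min_width=18, slack=2)
Line 7: ['machine'] (min_width=7, slack=13)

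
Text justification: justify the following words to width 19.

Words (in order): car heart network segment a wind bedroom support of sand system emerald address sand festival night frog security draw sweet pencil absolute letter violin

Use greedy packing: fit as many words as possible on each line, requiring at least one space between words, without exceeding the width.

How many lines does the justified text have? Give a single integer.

Answer: 9

Derivation:
Line 1: ['car', 'heart', 'network'] (min_width=17, slack=2)
Line 2: ['segment', 'a', 'wind'] (min_width=14, slack=5)
Line 3: ['bedroom', 'support', 'of'] (min_width=18, slack=1)
Line 4: ['sand', 'system', 'emerald'] (min_width=19, slack=0)
Line 5: ['address', 'sand'] (min_width=12, slack=7)
Line 6: ['festival', 'night', 'frog'] (min_width=19, slack=0)
Line 7: ['security', 'draw', 'sweet'] (min_width=19, slack=0)
Line 8: ['pencil', 'absolute'] (min_width=15, slack=4)
Line 9: ['letter', 'violin'] (min_width=13, slack=6)
Total lines: 9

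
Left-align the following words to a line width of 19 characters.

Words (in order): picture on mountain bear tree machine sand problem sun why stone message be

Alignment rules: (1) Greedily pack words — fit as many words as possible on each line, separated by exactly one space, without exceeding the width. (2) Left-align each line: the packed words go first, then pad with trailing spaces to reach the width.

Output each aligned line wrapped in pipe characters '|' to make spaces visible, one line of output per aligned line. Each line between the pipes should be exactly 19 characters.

Answer: |picture on mountain|
|bear tree machine  |
|sand problem sun   |
|why stone message  |
|be                 |

Derivation:
Line 1: ['picture', 'on', 'mountain'] (min_width=19, slack=0)
Line 2: ['bear', 'tree', 'machine'] (min_width=17, slack=2)
Line 3: ['sand', 'problem', 'sun'] (min_width=16, slack=3)
Line 4: ['why', 'stone', 'message'] (min_width=17, slack=2)
Line 5: ['be'] (min_width=2, slack=17)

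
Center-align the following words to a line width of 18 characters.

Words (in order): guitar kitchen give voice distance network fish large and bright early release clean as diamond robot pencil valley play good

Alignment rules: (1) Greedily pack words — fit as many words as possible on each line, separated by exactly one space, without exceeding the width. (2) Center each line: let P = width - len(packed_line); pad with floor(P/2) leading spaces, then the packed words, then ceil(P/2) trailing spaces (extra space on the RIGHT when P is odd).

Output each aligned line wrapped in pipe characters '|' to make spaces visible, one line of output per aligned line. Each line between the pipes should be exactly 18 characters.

Line 1: ['guitar', 'kitchen'] (min_width=14, slack=4)
Line 2: ['give', 'voice'] (min_width=10, slack=8)
Line 3: ['distance', 'network'] (min_width=16, slack=2)
Line 4: ['fish', 'large', 'and'] (min_width=14, slack=4)
Line 5: ['bright', 'early'] (min_width=12, slack=6)
Line 6: ['release', 'clean', 'as'] (min_width=16, slack=2)
Line 7: ['diamond', 'robot'] (min_width=13, slack=5)
Line 8: ['pencil', 'valley', 'play'] (min_width=18, slack=0)
Line 9: ['good'] (min_width=4, slack=14)

Answer: |  guitar kitchen  |
|    give voice    |
| distance network |
|  fish large and  |
|   bright early   |
| release clean as |
|  diamond robot   |
|pencil valley play|
|       good       |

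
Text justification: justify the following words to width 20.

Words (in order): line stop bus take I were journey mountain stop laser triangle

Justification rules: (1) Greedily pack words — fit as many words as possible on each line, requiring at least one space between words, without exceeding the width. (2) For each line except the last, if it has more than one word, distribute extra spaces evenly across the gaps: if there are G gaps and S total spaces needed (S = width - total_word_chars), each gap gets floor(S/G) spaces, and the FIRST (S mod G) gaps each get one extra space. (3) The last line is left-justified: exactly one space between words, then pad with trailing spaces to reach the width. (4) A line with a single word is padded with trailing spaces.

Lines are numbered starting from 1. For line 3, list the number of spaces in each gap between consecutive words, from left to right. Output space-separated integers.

Answer: 2 1

Derivation:
Line 1: ['line', 'stop', 'bus', 'take', 'I'] (min_width=20, slack=0)
Line 2: ['were', 'journey'] (min_width=12, slack=8)
Line 3: ['mountain', 'stop', 'laser'] (min_width=19, slack=1)
Line 4: ['triangle'] (min_width=8, slack=12)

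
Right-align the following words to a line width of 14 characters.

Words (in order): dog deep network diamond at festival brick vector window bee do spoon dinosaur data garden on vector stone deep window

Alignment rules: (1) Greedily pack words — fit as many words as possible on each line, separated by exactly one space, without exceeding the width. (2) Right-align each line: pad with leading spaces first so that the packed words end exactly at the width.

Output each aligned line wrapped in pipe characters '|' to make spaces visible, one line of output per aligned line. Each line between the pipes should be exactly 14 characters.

Answer: |      dog deep|
|       network|
|    diamond at|
|festival brick|
| vector window|
|  bee do spoon|
| dinosaur data|
|     garden on|
|  vector stone|
|   deep window|

Derivation:
Line 1: ['dog', 'deep'] (min_width=8, slack=6)
Line 2: ['network'] (min_width=7, slack=7)
Line 3: ['diamond', 'at'] (min_width=10, slack=4)
Line 4: ['festival', 'brick'] (min_width=14, slack=0)
Line 5: ['vector', 'window'] (min_width=13, slack=1)
Line 6: ['bee', 'do', 'spoon'] (min_width=12, slack=2)
Line 7: ['dinosaur', 'data'] (min_width=13, slack=1)
Line 8: ['garden', 'on'] (min_width=9, slack=5)
Line 9: ['vector', 'stone'] (min_width=12, slack=2)
Line 10: ['deep', 'window'] (min_width=11, slack=3)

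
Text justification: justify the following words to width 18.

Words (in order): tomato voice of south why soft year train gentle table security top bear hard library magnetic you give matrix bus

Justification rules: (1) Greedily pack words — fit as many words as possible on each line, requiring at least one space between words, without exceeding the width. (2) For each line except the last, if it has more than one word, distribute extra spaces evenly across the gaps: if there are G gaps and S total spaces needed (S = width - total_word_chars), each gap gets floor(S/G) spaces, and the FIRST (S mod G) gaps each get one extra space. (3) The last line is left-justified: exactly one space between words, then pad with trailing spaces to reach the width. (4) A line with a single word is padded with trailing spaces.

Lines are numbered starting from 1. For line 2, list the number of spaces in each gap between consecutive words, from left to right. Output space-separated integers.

Answer: 3 3

Derivation:
Line 1: ['tomato', 'voice', 'of'] (min_width=15, slack=3)
Line 2: ['south', 'why', 'soft'] (min_width=14, slack=4)
Line 3: ['year', 'train', 'gentle'] (min_width=17, slack=1)
Line 4: ['table', 'security', 'top'] (min_width=18, slack=0)
Line 5: ['bear', 'hard', 'library'] (min_width=17, slack=1)
Line 6: ['magnetic', 'you', 'give'] (min_width=17, slack=1)
Line 7: ['matrix', 'bus'] (min_width=10, slack=8)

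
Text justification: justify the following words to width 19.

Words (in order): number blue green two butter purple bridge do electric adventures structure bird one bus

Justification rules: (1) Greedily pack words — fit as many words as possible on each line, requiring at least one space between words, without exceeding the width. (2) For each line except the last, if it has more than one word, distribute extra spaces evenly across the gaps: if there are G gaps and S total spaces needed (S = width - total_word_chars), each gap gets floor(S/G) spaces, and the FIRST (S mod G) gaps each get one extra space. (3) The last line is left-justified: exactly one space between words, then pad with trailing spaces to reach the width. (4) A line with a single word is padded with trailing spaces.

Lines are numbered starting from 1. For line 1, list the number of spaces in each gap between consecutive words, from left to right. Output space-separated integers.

Answer: 2 2

Derivation:
Line 1: ['number', 'blue', 'green'] (min_width=17, slack=2)
Line 2: ['two', 'butter', 'purple'] (min_width=17, slack=2)
Line 3: ['bridge', 'do', 'electric'] (min_width=18, slack=1)
Line 4: ['adventures'] (min_width=10, slack=9)
Line 5: ['structure', 'bird', 'one'] (min_width=18, slack=1)
Line 6: ['bus'] (min_width=3, slack=16)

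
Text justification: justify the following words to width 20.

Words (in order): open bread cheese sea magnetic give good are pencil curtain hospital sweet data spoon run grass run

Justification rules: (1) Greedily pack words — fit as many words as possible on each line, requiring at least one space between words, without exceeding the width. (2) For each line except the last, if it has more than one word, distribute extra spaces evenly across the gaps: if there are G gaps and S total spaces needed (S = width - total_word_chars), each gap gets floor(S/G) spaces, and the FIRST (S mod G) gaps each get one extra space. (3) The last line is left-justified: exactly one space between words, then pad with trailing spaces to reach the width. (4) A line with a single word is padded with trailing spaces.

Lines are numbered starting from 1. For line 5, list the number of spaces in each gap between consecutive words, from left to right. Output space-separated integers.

Answer: 1 1 1

Derivation:
Line 1: ['open', 'bread', 'cheese'] (min_width=17, slack=3)
Line 2: ['sea', 'magnetic', 'give'] (min_width=17, slack=3)
Line 3: ['good', 'are', 'pencil'] (min_width=15, slack=5)
Line 4: ['curtain', 'hospital'] (min_width=16, slack=4)
Line 5: ['sweet', 'data', 'spoon', 'run'] (min_width=20, slack=0)
Line 6: ['grass', 'run'] (min_width=9, slack=11)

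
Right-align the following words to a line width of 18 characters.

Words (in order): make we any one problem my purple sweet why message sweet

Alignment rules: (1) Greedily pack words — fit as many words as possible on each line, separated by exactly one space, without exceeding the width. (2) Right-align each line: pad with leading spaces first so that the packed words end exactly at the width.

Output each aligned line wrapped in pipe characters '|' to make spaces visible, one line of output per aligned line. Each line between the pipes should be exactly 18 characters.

Answer: |   make we any one|
| problem my purple|
| sweet why message|
|             sweet|

Derivation:
Line 1: ['make', 'we', 'any', 'one'] (min_width=15, slack=3)
Line 2: ['problem', 'my', 'purple'] (min_width=17, slack=1)
Line 3: ['sweet', 'why', 'message'] (min_width=17, slack=1)
Line 4: ['sweet'] (min_width=5, slack=13)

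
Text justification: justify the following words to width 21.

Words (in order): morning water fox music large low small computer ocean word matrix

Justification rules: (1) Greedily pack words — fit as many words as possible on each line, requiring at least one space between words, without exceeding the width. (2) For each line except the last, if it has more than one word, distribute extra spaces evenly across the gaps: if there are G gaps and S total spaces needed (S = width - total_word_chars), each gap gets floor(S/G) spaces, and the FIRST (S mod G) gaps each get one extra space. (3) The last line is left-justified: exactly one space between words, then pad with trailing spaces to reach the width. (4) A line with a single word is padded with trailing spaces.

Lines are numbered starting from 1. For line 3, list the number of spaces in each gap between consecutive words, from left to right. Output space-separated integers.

Answer: 2 2

Derivation:
Line 1: ['morning', 'water', 'fox'] (min_width=17, slack=4)
Line 2: ['music', 'large', 'low', 'small'] (min_width=21, slack=0)
Line 3: ['computer', 'ocean', 'word'] (min_width=19, slack=2)
Line 4: ['matrix'] (min_width=6, slack=15)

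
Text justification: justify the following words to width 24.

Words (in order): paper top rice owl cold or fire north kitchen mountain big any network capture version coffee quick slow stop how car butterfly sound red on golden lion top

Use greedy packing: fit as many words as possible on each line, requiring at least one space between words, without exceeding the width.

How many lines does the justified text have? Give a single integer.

Answer: 7

Derivation:
Line 1: ['paper', 'top', 'rice', 'owl', 'cold'] (min_width=23, slack=1)
Line 2: ['or', 'fire', 'north', 'kitchen'] (min_width=21, slack=3)
Line 3: ['mountain', 'big', 'any', 'network'] (min_width=24, slack=0)
Line 4: ['capture', 'version', 'coffee'] (min_width=22, slack=2)
Line 5: ['quick', 'slow', 'stop', 'how', 'car'] (min_width=23, slack=1)
Line 6: ['butterfly', 'sound', 'red', 'on'] (min_width=22, slack=2)
Line 7: ['golden', 'lion', 'top'] (min_width=15, slack=9)
Total lines: 7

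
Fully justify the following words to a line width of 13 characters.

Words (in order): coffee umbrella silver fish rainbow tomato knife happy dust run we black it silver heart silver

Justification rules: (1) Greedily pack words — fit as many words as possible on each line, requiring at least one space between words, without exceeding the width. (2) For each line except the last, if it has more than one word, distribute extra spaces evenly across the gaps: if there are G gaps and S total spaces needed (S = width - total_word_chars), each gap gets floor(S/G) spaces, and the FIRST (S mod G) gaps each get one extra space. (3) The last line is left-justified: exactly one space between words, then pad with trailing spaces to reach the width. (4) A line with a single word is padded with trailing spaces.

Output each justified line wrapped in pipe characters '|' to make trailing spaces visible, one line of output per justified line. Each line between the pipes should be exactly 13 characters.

Answer: |coffee       |
|umbrella     |
|silver   fish|
|rainbow      |
|tomato  knife|
|happy    dust|
|run  we black|
|it     silver|
|heart silver |

Derivation:
Line 1: ['coffee'] (min_width=6, slack=7)
Line 2: ['umbrella'] (min_width=8, slack=5)
Line 3: ['silver', 'fish'] (min_width=11, slack=2)
Line 4: ['rainbow'] (min_width=7, slack=6)
Line 5: ['tomato', 'knife'] (min_width=12, slack=1)
Line 6: ['happy', 'dust'] (min_width=10, slack=3)
Line 7: ['run', 'we', 'black'] (min_width=12, slack=1)
Line 8: ['it', 'silver'] (min_width=9, slack=4)
Line 9: ['heart', 'silver'] (min_width=12, slack=1)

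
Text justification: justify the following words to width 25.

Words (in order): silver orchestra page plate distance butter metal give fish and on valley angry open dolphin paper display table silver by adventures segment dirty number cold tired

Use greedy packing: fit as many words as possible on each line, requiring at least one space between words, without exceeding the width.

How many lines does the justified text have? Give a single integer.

Line 1: ['silver', 'orchestra', 'page'] (min_width=21, slack=4)
Line 2: ['plate', 'distance', 'butter'] (min_width=21, slack=4)
Line 3: ['metal', 'give', 'fish', 'and', 'on'] (min_width=22, slack=3)
Line 4: ['valley', 'angry', 'open', 'dolphin'] (min_width=25, slack=0)
Line 5: ['paper', 'display', 'table'] (min_width=19, slack=6)
Line 6: ['silver', 'by', 'adventures'] (min_width=20, slack=5)
Line 7: ['segment', 'dirty', 'number', 'cold'] (min_width=25, slack=0)
Line 8: ['tired'] (min_width=5, slack=20)
Total lines: 8

Answer: 8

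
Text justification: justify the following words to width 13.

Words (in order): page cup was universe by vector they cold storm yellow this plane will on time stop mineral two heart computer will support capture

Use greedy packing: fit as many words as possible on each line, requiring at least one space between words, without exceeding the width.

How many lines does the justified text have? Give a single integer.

Line 1: ['page', 'cup', 'was'] (min_width=12, slack=1)
Line 2: ['universe', 'by'] (min_width=11, slack=2)
Line 3: ['vector', 'they'] (min_width=11, slack=2)
Line 4: ['cold', 'storm'] (min_width=10, slack=3)
Line 5: ['yellow', 'this'] (min_width=11, slack=2)
Line 6: ['plane', 'will', 'on'] (min_width=13, slack=0)
Line 7: ['time', 'stop'] (min_width=9, slack=4)
Line 8: ['mineral', 'two'] (min_width=11, slack=2)
Line 9: ['heart'] (min_width=5, slack=8)
Line 10: ['computer', 'will'] (min_width=13, slack=0)
Line 11: ['support'] (min_width=7, slack=6)
Line 12: ['capture'] (min_width=7, slack=6)
Total lines: 12

Answer: 12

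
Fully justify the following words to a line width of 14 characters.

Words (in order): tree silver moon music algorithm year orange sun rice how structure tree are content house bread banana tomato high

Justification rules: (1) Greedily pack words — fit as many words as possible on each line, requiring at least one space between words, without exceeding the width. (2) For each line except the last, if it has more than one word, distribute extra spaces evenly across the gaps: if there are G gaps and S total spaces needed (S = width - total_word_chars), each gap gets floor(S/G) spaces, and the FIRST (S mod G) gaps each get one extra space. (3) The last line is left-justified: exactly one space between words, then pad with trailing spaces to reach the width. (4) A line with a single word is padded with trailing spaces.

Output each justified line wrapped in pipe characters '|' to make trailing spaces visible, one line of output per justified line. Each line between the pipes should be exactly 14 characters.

Line 1: ['tree', 'silver'] (min_width=11, slack=3)
Line 2: ['moon', 'music'] (min_width=10, slack=4)
Line 3: ['algorithm', 'year'] (min_width=14, slack=0)
Line 4: ['orange', 'sun'] (min_width=10, slack=4)
Line 5: ['rice', 'how'] (min_width=8, slack=6)
Line 6: ['structure', 'tree'] (min_width=14, slack=0)
Line 7: ['are', 'content'] (min_width=11, slack=3)
Line 8: ['house', 'bread'] (min_width=11, slack=3)
Line 9: ['banana', 'tomato'] (min_width=13, slack=1)
Line 10: ['high'] (min_width=4, slack=10)

Answer: |tree    silver|
|moon     music|
|algorithm year|
|orange     sun|
|rice       how|
|structure tree|
|are    content|
|house    bread|
|banana  tomato|
|high          |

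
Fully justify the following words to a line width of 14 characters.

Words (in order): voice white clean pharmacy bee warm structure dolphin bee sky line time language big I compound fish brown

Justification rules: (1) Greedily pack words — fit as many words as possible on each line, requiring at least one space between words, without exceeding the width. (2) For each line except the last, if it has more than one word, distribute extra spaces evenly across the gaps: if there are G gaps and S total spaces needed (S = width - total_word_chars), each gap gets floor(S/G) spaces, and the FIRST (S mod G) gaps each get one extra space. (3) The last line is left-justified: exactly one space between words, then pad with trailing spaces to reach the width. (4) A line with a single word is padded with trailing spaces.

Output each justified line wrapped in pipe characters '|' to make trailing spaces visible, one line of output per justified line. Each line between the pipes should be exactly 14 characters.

Line 1: ['voice', 'white'] (min_width=11, slack=3)
Line 2: ['clean', 'pharmacy'] (min_width=14, slack=0)
Line 3: ['bee', 'warm'] (min_width=8, slack=6)
Line 4: ['structure'] (min_width=9, slack=5)
Line 5: ['dolphin', 'bee'] (min_width=11, slack=3)
Line 6: ['sky', 'line', 'time'] (min_width=13, slack=1)
Line 7: ['language', 'big', 'I'] (min_width=14, slack=0)
Line 8: ['compound', 'fish'] (min_width=13, slack=1)
Line 9: ['brown'] (min_width=5, slack=9)

Answer: |voice    white|
|clean pharmacy|
|bee       warm|
|structure     |
|dolphin    bee|
|sky  line time|
|language big I|
|compound  fish|
|brown         |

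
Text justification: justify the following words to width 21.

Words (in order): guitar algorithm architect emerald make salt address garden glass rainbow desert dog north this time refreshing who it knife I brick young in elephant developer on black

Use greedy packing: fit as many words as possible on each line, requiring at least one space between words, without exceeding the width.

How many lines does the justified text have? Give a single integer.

Line 1: ['guitar', 'algorithm'] (min_width=16, slack=5)
Line 2: ['architect', 'emerald'] (min_width=17, slack=4)
Line 3: ['make', 'salt', 'address'] (min_width=17, slack=4)
Line 4: ['garden', 'glass', 'rainbow'] (min_width=20, slack=1)
Line 5: ['desert', 'dog', 'north', 'this'] (min_width=21, slack=0)
Line 6: ['time', 'refreshing', 'who'] (min_width=19, slack=2)
Line 7: ['it', 'knife', 'I', 'brick'] (min_width=16, slack=5)
Line 8: ['young', 'in', 'elephant'] (min_width=17, slack=4)
Line 9: ['developer', 'on', 'black'] (min_width=18, slack=3)
Total lines: 9

Answer: 9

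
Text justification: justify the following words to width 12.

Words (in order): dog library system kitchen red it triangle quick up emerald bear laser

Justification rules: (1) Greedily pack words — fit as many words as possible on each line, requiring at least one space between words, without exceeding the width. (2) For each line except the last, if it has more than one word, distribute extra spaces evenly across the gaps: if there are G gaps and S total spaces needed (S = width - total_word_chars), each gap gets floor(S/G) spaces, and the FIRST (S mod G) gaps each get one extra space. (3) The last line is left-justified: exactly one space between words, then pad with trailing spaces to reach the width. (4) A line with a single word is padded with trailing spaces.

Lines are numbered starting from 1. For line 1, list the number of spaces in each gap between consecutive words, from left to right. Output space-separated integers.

Line 1: ['dog', 'library'] (min_width=11, slack=1)
Line 2: ['system'] (min_width=6, slack=6)
Line 3: ['kitchen', 'red'] (min_width=11, slack=1)
Line 4: ['it', 'triangle'] (min_width=11, slack=1)
Line 5: ['quick', 'up'] (min_width=8, slack=4)
Line 6: ['emerald', 'bear'] (min_width=12, slack=0)
Line 7: ['laser'] (min_width=5, slack=7)

Answer: 2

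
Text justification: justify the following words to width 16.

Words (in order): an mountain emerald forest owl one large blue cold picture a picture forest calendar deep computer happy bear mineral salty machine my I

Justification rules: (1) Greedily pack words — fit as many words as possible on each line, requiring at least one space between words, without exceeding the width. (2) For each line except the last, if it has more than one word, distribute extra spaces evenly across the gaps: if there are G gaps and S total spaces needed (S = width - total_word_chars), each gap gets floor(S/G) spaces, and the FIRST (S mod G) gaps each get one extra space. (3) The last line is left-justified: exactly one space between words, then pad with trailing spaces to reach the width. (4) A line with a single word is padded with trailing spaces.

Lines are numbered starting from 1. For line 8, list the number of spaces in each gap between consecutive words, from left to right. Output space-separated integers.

Answer: 3

Derivation:
Line 1: ['an', 'mountain'] (min_width=11, slack=5)
Line 2: ['emerald', 'forest'] (min_width=14, slack=2)
Line 3: ['owl', 'one', 'large'] (min_width=13, slack=3)
Line 4: ['blue', 'cold'] (min_width=9, slack=7)
Line 5: ['picture', 'a'] (min_width=9, slack=7)
Line 6: ['picture', 'forest'] (min_width=14, slack=2)
Line 7: ['calendar', 'deep'] (min_width=13, slack=3)
Line 8: ['computer', 'happy'] (min_width=14, slack=2)
Line 9: ['bear', 'mineral'] (min_width=12, slack=4)
Line 10: ['salty', 'machine', 'my'] (min_width=16, slack=0)
Line 11: ['I'] (min_width=1, slack=15)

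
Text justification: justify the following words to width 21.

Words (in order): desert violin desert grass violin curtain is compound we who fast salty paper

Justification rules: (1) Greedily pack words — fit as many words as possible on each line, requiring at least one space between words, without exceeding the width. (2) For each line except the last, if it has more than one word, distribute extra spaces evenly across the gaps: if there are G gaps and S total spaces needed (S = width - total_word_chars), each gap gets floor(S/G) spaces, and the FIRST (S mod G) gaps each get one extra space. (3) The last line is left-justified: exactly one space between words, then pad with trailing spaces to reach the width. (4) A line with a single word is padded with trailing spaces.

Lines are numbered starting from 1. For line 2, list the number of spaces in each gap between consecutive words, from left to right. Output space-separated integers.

Line 1: ['desert', 'violin', 'desert'] (min_width=20, slack=1)
Line 2: ['grass', 'violin', 'curtain'] (min_width=20, slack=1)
Line 3: ['is', 'compound', 'we', 'who'] (min_width=18, slack=3)
Line 4: ['fast', 'salty', 'paper'] (min_width=16, slack=5)

Answer: 2 1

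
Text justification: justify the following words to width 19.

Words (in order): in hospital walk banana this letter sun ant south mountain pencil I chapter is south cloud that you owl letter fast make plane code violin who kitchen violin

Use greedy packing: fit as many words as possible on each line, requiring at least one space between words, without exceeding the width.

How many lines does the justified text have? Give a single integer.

Answer: 9

Derivation:
Line 1: ['in', 'hospital', 'walk'] (min_width=16, slack=3)
Line 2: ['banana', 'this', 'letter'] (min_width=18, slack=1)
Line 3: ['sun', 'ant', 'south'] (min_width=13, slack=6)
Line 4: ['mountain', 'pencil', 'I'] (min_width=17, slack=2)
Line 5: ['chapter', 'is', 'south'] (min_width=16, slack=3)
Line 6: ['cloud', 'that', 'you', 'owl'] (min_width=18, slack=1)
Line 7: ['letter', 'fast', 'make'] (min_width=16, slack=3)
Line 8: ['plane', 'code', 'violin'] (min_width=17, slack=2)
Line 9: ['who', 'kitchen', 'violin'] (min_width=18, slack=1)
Total lines: 9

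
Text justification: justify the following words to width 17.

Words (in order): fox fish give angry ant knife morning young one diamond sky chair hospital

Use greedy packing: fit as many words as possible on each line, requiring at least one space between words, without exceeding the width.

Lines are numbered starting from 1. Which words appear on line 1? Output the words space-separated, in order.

Answer: fox fish give

Derivation:
Line 1: ['fox', 'fish', 'give'] (min_width=13, slack=4)
Line 2: ['angry', 'ant', 'knife'] (min_width=15, slack=2)
Line 3: ['morning', 'young', 'one'] (min_width=17, slack=0)
Line 4: ['diamond', 'sky', 'chair'] (min_width=17, slack=0)
Line 5: ['hospital'] (min_width=8, slack=9)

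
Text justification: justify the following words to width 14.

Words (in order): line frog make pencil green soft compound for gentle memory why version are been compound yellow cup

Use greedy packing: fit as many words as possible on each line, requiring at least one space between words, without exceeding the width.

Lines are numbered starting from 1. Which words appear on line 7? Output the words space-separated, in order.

Line 1: ['line', 'frog', 'make'] (min_width=14, slack=0)
Line 2: ['pencil', 'green'] (min_width=12, slack=2)
Line 3: ['soft', 'compound'] (min_width=13, slack=1)
Line 4: ['for', 'gentle'] (min_width=10, slack=4)
Line 5: ['memory', 'why'] (min_width=10, slack=4)
Line 6: ['version', 'are'] (min_width=11, slack=3)
Line 7: ['been', 'compound'] (min_width=13, slack=1)
Line 8: ['yellow', 'cup'] (min_width=10, slack=4)

Answer: been compound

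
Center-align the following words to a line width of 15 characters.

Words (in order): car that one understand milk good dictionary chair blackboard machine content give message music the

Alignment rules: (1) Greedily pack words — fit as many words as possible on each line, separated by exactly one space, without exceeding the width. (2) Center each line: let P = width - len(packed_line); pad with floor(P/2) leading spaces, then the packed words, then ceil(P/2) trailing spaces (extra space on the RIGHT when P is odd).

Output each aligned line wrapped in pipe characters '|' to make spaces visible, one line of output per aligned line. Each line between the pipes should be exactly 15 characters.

Line 1: ['car', 'that', 'one'] (min_width=12, slack=3)
Line 2: ['understand', 'milk'] (min_width=15, slack=0)
Line 3: ['good', 'dictionary'] (min_width=15, slack=0)
Line 4: ['chair'] (min_width=5, slack=10)
Line 5: ['blackboard'] (min_width=10, slack=5)
Line 6: ['machine', 'content'] (min_width=15, slack=0)
Line 7: ['give', 'message'] (min_width=12, slack=3)
Line 8: ['music', 'the'] (min_width=9, slack=6)

Answer: | car that one  |
|understand milk|
|good dictionary|
|     chair     |
|  blackboard   |
|machine content|
| give message  |
|   music the   |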